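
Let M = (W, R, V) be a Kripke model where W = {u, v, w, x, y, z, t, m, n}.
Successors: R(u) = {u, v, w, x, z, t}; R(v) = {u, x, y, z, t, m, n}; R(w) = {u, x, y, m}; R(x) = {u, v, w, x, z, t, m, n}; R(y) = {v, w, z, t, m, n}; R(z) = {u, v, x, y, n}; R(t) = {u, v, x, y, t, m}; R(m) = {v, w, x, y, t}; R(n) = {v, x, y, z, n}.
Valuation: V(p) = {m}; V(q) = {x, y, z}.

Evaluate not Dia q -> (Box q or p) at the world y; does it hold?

Yes

Recall that Box ψ holds at a world iff ψ holds at every accessible world, and Dia ψ holds iff ψ holds at some accessible world.
At y: not Dia q is false, Box q or p is false, so not Dia q -> (Box q or p) is true.
  At y: Dia q is true, so not Dia q is false.
    At y: Dia q requires q at some successor in {v, w, z, t, m, n}.
      q holds at z, so Dia q is true at y.
  At y: Box q is false, p is false, so Box q or p is false.
    At y: Box q requires q at every successor {v, w, z, t, m, n}.
      q fails at v, so Box q is false at y.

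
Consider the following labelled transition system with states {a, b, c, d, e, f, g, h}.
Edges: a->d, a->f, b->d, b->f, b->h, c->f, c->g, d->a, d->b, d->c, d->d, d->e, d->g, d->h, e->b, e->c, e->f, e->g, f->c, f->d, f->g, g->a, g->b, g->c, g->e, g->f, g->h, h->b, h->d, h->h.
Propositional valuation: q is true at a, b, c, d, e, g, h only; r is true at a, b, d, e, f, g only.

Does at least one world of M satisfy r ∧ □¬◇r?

Let φ = r ∧ □¬◇r. Evaluate φ at each world:
  a (successors {d, f}): φ is false.
  b (successors {d, f, h}): φ is false.
  c (successors {f, g}): φ is false.
  d (successors {a, b, c, d, e, g, h}): φ is false.
  e (successors {b, c, f, g}): φ is false.
  f (successors {c, d, g}): φ is false.
  g (successors {a, b, c, e, f, h}): φ is false.
  h (successors {b, d, h}): φ is false.
For instance, at a:
  At a: r is true, □¬◇r is false, so r ∧ □¬◇r is false.
    At a: □¬◇r requires ¬◇r at every successor {d, f}.
      ¬◇r fails at d, so □¬◇r is false at a.

No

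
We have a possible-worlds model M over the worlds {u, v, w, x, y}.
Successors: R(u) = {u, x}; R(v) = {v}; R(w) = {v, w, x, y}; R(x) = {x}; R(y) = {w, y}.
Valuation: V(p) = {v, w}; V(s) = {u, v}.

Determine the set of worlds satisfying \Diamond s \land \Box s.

Recall that \Box ψ holds at a world iff ψ holds at every accessible world, and \Diamond ψ holds iff ψ holds at some accessible world.
Let φ = \Diamond s \land \Box s. Evaluate φ at each world:
  u (successors {u, x}): φ is false.
  v (successors {v}): φ is true.
  w (successors {v, w, x, y}): φ is false.
  x (successors {x}): φ is false.
  y (successors {w, y}): φ is false.
For instance, at y:
  At y: \Diamond s is false, \Box s is false, so \Diamond s \land \Box s is false.
    At y: \Diamond s requires s at some successor in {w, y}.
      At w: s is false.
      At y: s is false.
    So \Diamond s is false at y.
    At y: \Box s requires s at every successor {w, y}.
      s fails at w, so \Box s is false at y.
Satisfying worlds: {v}

v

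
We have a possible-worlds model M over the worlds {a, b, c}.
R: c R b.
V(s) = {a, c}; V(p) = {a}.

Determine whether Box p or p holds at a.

At a: Box p is true, p is true, so Box p or p is true.
  At a: no accessible worlds, so Box p holds vacuously.

Yes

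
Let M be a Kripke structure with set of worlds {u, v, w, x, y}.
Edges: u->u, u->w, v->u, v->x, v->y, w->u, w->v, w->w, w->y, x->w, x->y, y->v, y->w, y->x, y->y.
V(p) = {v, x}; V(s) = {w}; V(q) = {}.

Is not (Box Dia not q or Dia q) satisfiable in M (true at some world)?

No

Recall that Box ψ holds at a world iff ψ holds at every accessible world, and Dia ψ holds iff ψ holds at some accessible world.
Let φ = not (Box Dia not q or Dia q). Evaluate φ at each world:
  u (successors {u, w}): φ is false.
  v (successors {u, x, y}): φ is false.
  w (successors {u, v, w, y}): φ is false.
  x (successors {w, y}): φ is false.
  y (successors {v, w, x, y}): φ is false.
For instance, at u:
  At u: Box Dia not q or Dia q is true, so not (Box Dia not q or Dia q) is false.
    At u: Box Dia not q is true, Dia q is false, so Box Dia not q or Dia q is true.
      At u: Box Dia not q requires Dia not q at every successor {u, w}.
        At u: Dia not q is true.
        At w: Dia not q is true.
      So Box Dia not q is true at u.
      At u: Dia q requires q at some successor in {u, w}.
        At u: q is false.
        At w: q is false.
      So Dia q is false at u.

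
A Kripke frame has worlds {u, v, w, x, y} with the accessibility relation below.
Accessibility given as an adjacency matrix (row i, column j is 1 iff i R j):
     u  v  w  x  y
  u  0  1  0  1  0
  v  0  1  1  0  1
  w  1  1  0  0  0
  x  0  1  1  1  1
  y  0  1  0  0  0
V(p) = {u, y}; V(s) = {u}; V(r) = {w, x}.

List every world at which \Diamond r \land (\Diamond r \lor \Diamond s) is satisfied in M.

u, v, x

Let φ = \Diamond r \land (\Diamond r \lor \Diamond s). Evaluate φ at each world:
  u (successors {v, x}): φ is true.
  v (successors {v, w, y}): φ is true.
  w (successors {u, v}): φ is false.
  x (successors {v, w, x, y}): φ is true.
  y (successors {v}): φ is false.
For instance, at u:
  At u: \Diamond r is true, \Diamond r \lor \Diamond s is true, so \Diamond r \land (\Diamond r \lor \Diamond s) is true.
    At u: \Diamond r requires r at some successor in {v, x}.
      r holds at x, so \Diamond r is true at u.
    At u: \Diamond r is true, \Diamond s is false, so \Diamond r \lor \Diamond s is true.
      At u: \Diamond r requires r at some successor in {v, x}.
        r holds at x, so \Diamond r is true at u.
      At u: \Diamond s requires s at some successor in {v, x}.
        At v: s is false.
        At x: s is false.
      So \Diamond s is false at u.
Satisfying worlds: {u, v, x}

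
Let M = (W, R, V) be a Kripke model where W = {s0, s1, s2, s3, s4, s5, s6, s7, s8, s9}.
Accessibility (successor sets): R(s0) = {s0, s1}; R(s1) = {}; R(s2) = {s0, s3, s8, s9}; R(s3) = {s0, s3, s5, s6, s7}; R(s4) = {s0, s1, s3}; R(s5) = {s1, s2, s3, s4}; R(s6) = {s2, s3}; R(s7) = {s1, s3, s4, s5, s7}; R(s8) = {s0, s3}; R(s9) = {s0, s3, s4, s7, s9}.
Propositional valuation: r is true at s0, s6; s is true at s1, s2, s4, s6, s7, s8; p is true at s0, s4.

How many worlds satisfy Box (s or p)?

Recall that Box ψ holds at a world iff ψ holds at every accessible world, and Dia ψ holds iff ψ holds at some accessible world.
Let φ = Box (s or p). Evaluate φ at each world:
  s0 (successors {s0, s1}): φ is true.
  s1 (successors ∅): φ is true.
  s2 (successors {s0, s3, s8, s9}): φ is false.
  s3 (successors {s0, s3, s5, s6, s7}): φ is false.
  s4 (successors {s0, s1, s3}): φ is false.
  s5 (successors {s1, s2, s3, s4}): φ is false.
  s6 (successors {s2, s3}): φ is false.
  s7 (successors {s1, s3, s4, s5, s7}): φ is false.
  s8 (successors {s0, s3}): φ is false.
  s9 (successors {s0, s3, s4, s7, s9}): φ is false.
For instance, at s5:
  At s5: Box (s or p) requires s or p at every successor {s1, s2, s3, s4}.
    s or p fails at s3, so Box (s or p) is false at s5.
Satisfying worlds: {s0, s1}

2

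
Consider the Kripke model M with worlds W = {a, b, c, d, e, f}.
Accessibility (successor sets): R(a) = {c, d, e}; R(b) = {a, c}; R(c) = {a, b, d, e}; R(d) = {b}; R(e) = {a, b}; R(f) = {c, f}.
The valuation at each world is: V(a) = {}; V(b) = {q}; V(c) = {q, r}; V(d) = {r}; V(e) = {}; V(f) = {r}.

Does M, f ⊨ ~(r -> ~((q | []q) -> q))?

Yes

At f: r -> ~((q | []q) -> q) is false, so ~(r -> ~((q | []q) -> q)) is true.
  At f: r is true, ~((q | []q) -> q) is false, so r -> ~((q | []q) -> q) is false.
    At f: (q | []q) -> q is true, so ~((q | []q) -> q) is false.
      At f: q | []q is false, q is false, so (q | []q) -> q is true.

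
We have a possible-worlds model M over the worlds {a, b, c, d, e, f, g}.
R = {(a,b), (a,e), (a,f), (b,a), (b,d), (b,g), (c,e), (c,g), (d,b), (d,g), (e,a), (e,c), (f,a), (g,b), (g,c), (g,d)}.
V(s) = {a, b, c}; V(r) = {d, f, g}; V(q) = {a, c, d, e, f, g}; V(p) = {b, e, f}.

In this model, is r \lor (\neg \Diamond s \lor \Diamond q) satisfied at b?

Yes

At b: r is false, \neg \Diamond s \lor \Diamond q is true, so r \lor (\neg \Diamond s \lor \Diamond q) is true.
  At b: \neg \Diamond s is false, \Diamond q is true, so \neg \Diamond s \lor \Diamond q is true.
    At b: \Diamond s is true, so \neg \Diamond s is false.
      At b: \Diamond s requires s at some successor in {a, d, g}.
        s holds at a, so \Diamond s is true at b.
    At b: \Diamond q requires q at some successor in {a, d, g}.
      q holds at a, so \Diamond q is true at b.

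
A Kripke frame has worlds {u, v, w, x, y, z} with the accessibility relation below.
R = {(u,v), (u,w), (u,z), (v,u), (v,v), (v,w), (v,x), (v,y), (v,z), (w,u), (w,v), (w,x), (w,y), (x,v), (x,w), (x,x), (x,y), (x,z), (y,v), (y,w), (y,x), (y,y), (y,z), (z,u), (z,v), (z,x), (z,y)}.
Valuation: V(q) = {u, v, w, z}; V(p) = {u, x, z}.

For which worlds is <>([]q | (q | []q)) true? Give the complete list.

u, v, w, x, y, z

Let φ = <>([]q | (q | []q)). Evaluate φ at each world:
  u (successors {v, w, z}): φ is true.
  v (successors {u, v, w, x, y, z}): φ is true.
  w (successors {u, v, x, y}): φ is true.
  x (successors {v, w, x, y, z}): φ is true.
  y (successors {v, w, x, y, z}): φ is true.
  z (successors {u, v, x, y}): φ is true.
For instance, at u:
  At u: <>([]q | (q | []q)) requires []q | (q | []q) at some successor in {v, w, z}.
    []q | (q | []q) holds at v, so <>([]q | (q | []q)) is true at u.
      At v: []q is false, q | []q is true, so []q | (q | []q) is true.
Satisfying worlds: {u, v, w, x, y, z}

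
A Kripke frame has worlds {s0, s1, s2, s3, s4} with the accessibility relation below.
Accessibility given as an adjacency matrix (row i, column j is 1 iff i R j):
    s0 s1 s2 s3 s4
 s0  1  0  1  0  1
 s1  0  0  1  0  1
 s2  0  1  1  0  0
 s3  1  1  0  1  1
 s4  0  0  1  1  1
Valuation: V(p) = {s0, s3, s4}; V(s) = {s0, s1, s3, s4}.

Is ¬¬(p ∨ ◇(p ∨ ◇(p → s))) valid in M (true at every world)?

Let φ = ¬¬(p ∨ ◇(p ∨ ◇(p → s))). Evaluate φ at each world:
  s0 (successors {s0, s2, s4}): φ is true.
  s1 (successors {s2, s4}): φ is true.
  s2 (successors {s1, s2}): φ is true.
  s3 (successors {s0, s1, s3, s4}): φ is true.
  s4 (successors {s2, s3, s4}): φ is true.
For instance, at s3:
  At s3: ¬(p ∨ ◇(p ∨ ◇(p → s))) is false, so ¬¬(p ∨ ◇(p ∨ ◇(p → s))) is true.
    At s3: p ∨ ◇(p ∨ ◇(p → s)) is true, so ¬(p ∨ ◇(p ∨ ◇(p → s))) is false.
      At s3: p is true, ◇(p ∨ ◇(p → s)) is true, so p ∨ ◇(p ∨ ◇(p → s)) is true.

Yes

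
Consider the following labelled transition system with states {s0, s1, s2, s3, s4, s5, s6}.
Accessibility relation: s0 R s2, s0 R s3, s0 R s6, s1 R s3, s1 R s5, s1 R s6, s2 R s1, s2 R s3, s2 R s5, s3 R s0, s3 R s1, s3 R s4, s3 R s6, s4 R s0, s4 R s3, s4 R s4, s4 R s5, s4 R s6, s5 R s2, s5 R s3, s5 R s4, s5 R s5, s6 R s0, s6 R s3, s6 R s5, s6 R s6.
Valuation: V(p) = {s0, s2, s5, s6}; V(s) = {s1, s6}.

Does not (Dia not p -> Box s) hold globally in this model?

Yes

Let φ = not (Dia not p -> Box s). Evaluate φ at each world:
  s0 (successors {s2, s3, s6}): φ is true.
  s1 (successors {s3, s5, s6}): φ is true.
  s2 (successors {s1, s3, s5}): φ is true.
  s3 (successors {s0, s1, s4, s6}): φ is true.
  s4 (successors {s0, s3, s4, s5, s6}): φ is true.
  s5 (successors {s2, s3, s4, s5}): φ is true.
  s6 (successors {s0, s3, s5, s6}): φ is true.
For instance, at s2:
  At s2: Dia not p -> Box s is false, so not (Dia not p -> Box s) is true.
    At s2: Dia not p is true, Box s is false, so Dia not p -> Box s is false.
      At s2: Dia not p requires not p at some successor in {s1, s3, s5}.
        not p holds at s1, so Dia not p is true at s2.
      At s2: Box s requires s at every successor {s1, s3, s5}.
        s fails at s3, so Box s is false at s2.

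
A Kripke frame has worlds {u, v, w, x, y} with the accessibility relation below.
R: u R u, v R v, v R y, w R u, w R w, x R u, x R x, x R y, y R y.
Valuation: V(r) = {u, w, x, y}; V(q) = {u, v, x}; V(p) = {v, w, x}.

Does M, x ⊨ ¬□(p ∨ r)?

At x: □(p ∨ r) is true, so ¬□(p ∨ r) is false.
  At x: □(p ∨ r) requires p ∨ r at every successor {u, x, y}.
    At u: p ∨ r is true.
    At x: p ∨ r is true.
    At y: p ∨ r is true.
  So □(p ∨ r) is true at x.

No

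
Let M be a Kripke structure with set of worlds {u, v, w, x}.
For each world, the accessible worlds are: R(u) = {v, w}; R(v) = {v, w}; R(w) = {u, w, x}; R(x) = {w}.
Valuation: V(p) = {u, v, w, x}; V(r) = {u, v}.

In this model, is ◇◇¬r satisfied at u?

Yes

At u: ◇◇¬r requires ◇¬r at some successor in {v, w}.
  ◇¬r holds at v, so ◇◇¬r is true at u.
    At v: ◇¬r requires ¬r at some successor in {v, w}.
      ¬r holds at w, so ◇¬r is true at v.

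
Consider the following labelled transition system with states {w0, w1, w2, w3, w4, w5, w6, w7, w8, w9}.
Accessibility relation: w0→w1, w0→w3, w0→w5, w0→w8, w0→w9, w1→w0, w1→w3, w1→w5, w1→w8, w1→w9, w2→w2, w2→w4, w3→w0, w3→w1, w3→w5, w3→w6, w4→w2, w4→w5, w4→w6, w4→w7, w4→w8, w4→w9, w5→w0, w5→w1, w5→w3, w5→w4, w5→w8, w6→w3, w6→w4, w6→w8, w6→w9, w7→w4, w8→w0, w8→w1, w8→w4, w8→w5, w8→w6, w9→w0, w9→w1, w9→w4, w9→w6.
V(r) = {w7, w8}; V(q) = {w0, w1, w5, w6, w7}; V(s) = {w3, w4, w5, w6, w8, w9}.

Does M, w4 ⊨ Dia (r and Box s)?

Yes

At w4: Dia (r and Box s) requires r and Box s at some successor in {w2, w5, w6, w7, w8, w9}.
  r and Box s holds at w7, so Dia (r and Box s) is true at w4.
    At w7: r is true, Box s is true, so r and Box s is true.
      At w7: Box s requires s at every successor {w4}.
        At w4: s is true.
      So Box s is true at w7.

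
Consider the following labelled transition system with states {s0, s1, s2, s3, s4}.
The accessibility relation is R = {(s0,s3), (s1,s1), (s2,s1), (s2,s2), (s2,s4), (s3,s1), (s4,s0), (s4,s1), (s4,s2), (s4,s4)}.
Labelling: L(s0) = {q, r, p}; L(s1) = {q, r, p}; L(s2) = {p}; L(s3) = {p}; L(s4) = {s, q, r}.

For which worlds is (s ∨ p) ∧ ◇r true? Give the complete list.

s1, s2, s3, s4

Recall that ◇ψ holds at a world iff ψ holds at some accessible world.
Let φ = (s ∨ p) ∧ ◇r. Evaluate φ at each world:
  s0 (successors {s3}): φ is false.
  s1 (successors {s1}): φ is true.
  s2 (successors {s1, s2, s4}): φ is true.
  s3 (successors {s1}): φ is true.
  s4 (successors {s0, s1, s2, s4}): φ is true.
For instance, at s1:
  At s1: s ∨ p is true, ◇r is true, so (s ∨ p) ∧ ◇r is true.
    At s1: ◇r requires r at some successor in {s1}.
      r holds at s1, so ◇r is true at s1.
Satisfying worlds: {s1, s2, s3, s4}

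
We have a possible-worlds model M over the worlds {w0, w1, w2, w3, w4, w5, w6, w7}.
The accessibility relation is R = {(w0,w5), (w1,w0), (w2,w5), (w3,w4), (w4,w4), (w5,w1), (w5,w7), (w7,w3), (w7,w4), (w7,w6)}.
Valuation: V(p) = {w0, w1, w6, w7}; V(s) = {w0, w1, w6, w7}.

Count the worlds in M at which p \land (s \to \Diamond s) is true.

2

Let φ = p \land (s \to \Diamond s). Evaluate φ at each world:
  w0 (successors {w5}): φ is false.
  w1 (successors {w0}): φ is true.
  w2 (successors {w5}): φ is false.
  w3 (successors {w4}): φ is false.
  w4 (successors {w4}): φ is false.
  w5 (successors {w1, w7}): φ is false.
  w6 (successors ∅): φ is false.
  w7 (successors {w3, w4, w6}): φ is true.
For instance, at w1:
  At w1: p is true, s \to \Diamond s is true, so p \land (s \to \Diamond s) is true.
    At w1: s is true, \Diamond s is true, so s \to \Diamond s is true.
      At w1: \Diamond s requires s at some successor in {w0}.
        s holds at w0, so \Diamond s is true at w1.
Satisfying worlds: {w1, w7}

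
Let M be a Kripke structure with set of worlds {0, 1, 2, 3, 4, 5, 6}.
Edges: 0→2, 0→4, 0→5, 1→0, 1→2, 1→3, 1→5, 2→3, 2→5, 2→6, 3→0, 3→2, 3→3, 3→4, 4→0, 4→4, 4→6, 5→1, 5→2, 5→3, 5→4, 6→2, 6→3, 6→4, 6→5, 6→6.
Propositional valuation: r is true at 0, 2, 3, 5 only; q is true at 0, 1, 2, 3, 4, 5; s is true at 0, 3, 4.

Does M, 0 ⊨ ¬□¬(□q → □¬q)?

Yes

At 0: □¬(□q → □¬q) is false, so ¬□¬(□q → □¬q) is true.
  At 0: □¬(□q → □¬q) requires ¬(□q → □¬q) at every successor {2, 4, 5}.
    ¬(□q → □¬q) fails at 2, so □¬(□q → □¬q) is false at 0.
      At 2: □q → □¬q is true, so ¬(□q → □¬q) is false.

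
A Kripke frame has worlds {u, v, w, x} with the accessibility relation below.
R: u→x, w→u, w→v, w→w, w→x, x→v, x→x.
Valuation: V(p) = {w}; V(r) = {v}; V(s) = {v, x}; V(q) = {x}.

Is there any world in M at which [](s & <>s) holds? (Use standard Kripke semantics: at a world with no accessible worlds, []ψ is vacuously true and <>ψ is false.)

Let φ = [](s & <>s). Evaluate φ at each world:
  u (successors {x}): φ is true.
  v (successors ∅): φ is true.
  w (successors {u, v, w, x}): φ is false.
  x (successors {v, x}): φ is false.
Detail at u (witness):
  At u: [](s & <>s) requires s & <>s at every successor {x}.
      At x: s is true, <>s is true, so s & <>s is true.
  So [](s & <>s) is true at u.

Yes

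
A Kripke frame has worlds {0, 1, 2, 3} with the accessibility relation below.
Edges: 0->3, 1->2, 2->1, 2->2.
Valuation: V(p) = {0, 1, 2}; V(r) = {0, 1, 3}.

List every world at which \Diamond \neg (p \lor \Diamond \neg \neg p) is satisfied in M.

0

Let φ = \Diamond \neg (p \lor \Diamond \neg \neg p). Evaluate φ at each world:
  0 (successors {3}): φ is true.
  1 (successors {2}): φ is false.
  2 (successors {1, 2}): φ is false.
  3 (successors ∅): φ is false.
For instance, at 1:
  At 1: \Diamond \neg (p \lor \Diamond \neg \neg p) requires \neg (p \lor \Diamond \neg \neg p) at some successor in {2}.
    At 2: \neg (p \lor \Diamond \neg \neg p) is false.
  So \Diamond \neg (p \lor \Diamond \neg \neg p) is false at 1.
Satisfying worlds: {0}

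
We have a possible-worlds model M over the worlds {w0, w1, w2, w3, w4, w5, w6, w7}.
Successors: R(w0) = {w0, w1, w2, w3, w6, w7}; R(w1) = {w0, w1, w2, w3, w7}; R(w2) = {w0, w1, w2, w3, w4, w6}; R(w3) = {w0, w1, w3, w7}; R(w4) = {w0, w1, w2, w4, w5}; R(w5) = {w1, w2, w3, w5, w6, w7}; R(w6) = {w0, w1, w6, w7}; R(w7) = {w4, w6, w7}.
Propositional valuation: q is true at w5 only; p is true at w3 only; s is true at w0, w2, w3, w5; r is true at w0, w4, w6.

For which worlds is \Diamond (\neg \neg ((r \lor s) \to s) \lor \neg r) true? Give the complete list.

w0, w1, w2, w3, w4, w5, w6, w7

Let φ = \Diamond (\neg \neg ((r \lor s) \to s) \lor \neg r). Evaluate φ at each world:
  w0 (successors {w0, w1, w2, w3, w6, w7}): φ is true.
  w1 (successors {w0, w1, w2, w3, w7}): φ is true.
  w2 (successors {w0, w1, w2, w3, w4, w6}): φ is true.
  w3 (successors {w0, w1, w3, w7}): φ is true.
  w4 (successors {w0, w1, w2, w4, w5}): φ is true.
  w5 (successors {w1, w2, w3, w5, w6, w7}): φ is true.
  w6 (successors {w0, w1, w6, w7}): φ is true.
  w7 (successors {w4, w6, w7}): φ is true.
For instance, at w5:
  At w5: \Diamond (\neg \neg ((r \lor s) \to s) \lor \neg r) requires \neg \neg ((r \lor s) \to s) \lor \neg r at some successor in {w1, w2, w3, w5, w6, w7}.
    \neg \neg ((r \lor s) \to s) \lor \neg r holds at w1, so \Diamond (\neg \neg ((r \lor s) \to s) \lor \neg r) is true at w5.
Satisfying worlds: {w0, w1, w2, w3, w4, w5, w6, w7}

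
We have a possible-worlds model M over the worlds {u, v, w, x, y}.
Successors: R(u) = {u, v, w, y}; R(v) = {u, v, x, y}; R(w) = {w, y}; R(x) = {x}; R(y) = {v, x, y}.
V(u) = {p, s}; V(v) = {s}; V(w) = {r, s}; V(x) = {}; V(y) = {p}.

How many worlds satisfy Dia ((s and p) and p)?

2

Let φ = Dia ((s and p) and p). Evaluate φ at each world:
  u (successors {u, v, w, y}): φ is true.
  v (successors {u, v, x, y}): φ is true.
  w (successors {w, y}): φ is false.
  x (successors {x}): φ is false.
  y (successors {v, x, y}): φ is false.
For instance, at x:
  At x: Dia ((s and p) and p) requires (s and p) and p at some successor in {x}.
    At x: (s and p) and p is false.
  So Dia ((s and p) and p) is false at x.
Satisfying worlds: {u, v}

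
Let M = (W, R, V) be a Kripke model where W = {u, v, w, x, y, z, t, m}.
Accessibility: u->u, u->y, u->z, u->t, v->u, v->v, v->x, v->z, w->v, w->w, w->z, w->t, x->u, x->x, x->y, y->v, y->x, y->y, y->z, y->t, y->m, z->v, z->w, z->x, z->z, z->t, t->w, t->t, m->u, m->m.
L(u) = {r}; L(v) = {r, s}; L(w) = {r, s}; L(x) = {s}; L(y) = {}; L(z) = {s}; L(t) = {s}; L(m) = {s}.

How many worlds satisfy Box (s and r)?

Let φ = Box (s and r). Evaluate φ at each world:
  u (successors {u, y, z, t}): φ is false.
  v (successors {u, v, x, z}): φ is false.
  w (successors {v, w, z, t}): φ is false.
  x (successors {u, x, y}): φ is false.
  y (successors {v, x, y, z, t, m}): φ is false.
  z (successors {v, w, x, z, t}): φ is false.
  t (successors {w, t}): φ is false.
  m (successors {u, m}): φ is false.
For instance, at u:
  At u: Box (s and r) requires s and r at every successor {u, y, z, t}.
    s and r fails at u, so Box (s and r) is false at u.
Satisfying worlds: none.

0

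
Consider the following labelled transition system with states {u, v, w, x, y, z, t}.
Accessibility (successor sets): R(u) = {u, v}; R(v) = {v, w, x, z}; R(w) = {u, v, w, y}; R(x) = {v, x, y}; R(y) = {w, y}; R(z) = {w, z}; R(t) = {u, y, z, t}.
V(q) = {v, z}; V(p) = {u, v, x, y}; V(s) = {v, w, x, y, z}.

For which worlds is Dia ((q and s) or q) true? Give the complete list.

Let φ = Dia ((q and s) or q). Evaluate φ at each world:
  u (successors {u, v}): φ is true.
  v (successors {v, w, x, z}): φ is true.
  w (successors {u, v, w, y}): φ is true.
  x (successors {v, x, y}): φ is true.
  y (successors {w, y}): φ is false.
  z (successors {w, z}): φ is true.
  t (successors {u, y, z, t}): φ is true.
For instance, at z:
  At z: Dia ((q and s) or q) requires (q and s) or q at some successor in {w, z}.
    (q and s) or q holds at z, so Dia ((q and s) or q) is true at z.
Satisfying worlds: {u, v, w, x, z, t}

u, v, w, x, z, t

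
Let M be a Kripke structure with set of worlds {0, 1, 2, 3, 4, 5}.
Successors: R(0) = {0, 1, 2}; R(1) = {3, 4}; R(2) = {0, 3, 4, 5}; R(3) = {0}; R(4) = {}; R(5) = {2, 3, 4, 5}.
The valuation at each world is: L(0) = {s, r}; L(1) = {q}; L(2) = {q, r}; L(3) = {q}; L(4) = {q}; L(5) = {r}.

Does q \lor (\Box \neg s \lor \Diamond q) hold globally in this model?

Let φ = q \lor (\Box \neg s \lor \Diamond q). Evaluate φ at each world:
  0 (successors {0, 1, 2}): φ is true.
  1 (successors {3, 4}): φ is true.
  2 (successors {0, 3, 4, 5}): φ is true.
  3 (successors {0}): φ is true.
  4 (successors ∅): φ is true.
  5 (successors {2, 3, 4, 5}): φ is true.
For instance, at 5:
  At 5: q is false, \Box \neg s \lor \Diamond q is true, so q \lor (\Box \neg s \lor \Diamond q) is true.
    At 5: \Box \neg s is true, \Diamond q is true, so \Box \neg s \lor \Diamond q is true.
      At 5: \Box \neg s requires \neg s at every successor {2, 3, 4, 5}.
        At 2: \neg s is true.
        At 3: \neg s is true.
        At 4: \neg s is true.
        At 5: \neg s is true.
      So \Box \neg s is true at 5.
      At 5: \Diamond q requires q at some successor in {2, 3, 4, 5}.
        q holds at 2, so \Diamond q is true at 5.

Yes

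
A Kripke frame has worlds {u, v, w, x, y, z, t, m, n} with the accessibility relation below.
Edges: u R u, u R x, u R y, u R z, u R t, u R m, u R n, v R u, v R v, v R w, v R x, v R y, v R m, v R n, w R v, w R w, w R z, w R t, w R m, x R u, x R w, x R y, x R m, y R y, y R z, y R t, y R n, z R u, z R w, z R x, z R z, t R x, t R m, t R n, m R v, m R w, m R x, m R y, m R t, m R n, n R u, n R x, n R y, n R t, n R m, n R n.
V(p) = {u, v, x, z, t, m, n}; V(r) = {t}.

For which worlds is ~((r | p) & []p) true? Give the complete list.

u, v, w, x, y, z, m, n

Recall that []ψ holds at a world iff ψ holds at every accessible world, and <>ψ holds iff ψ holds at some accessible world.
Let φ = ~((r | p) & []p). Evaluate φ at each world:
  u (successors {u, x, y, z, t, m, n}): φ is true.
  v (successors {u, v, w, x, y, m, n}): φ is true.
  w (successors {v, w, z, t, m}): φ is true.
  x (successors {u, w, y, m}): φ is true.
  y (successors {y, z, t, n}): φ is true.
  z (successors {u, w, x, z}): φ is true.
  t (successors {x, m, n}): φ is false.
  m (successors {v, w, x, y, t, n}): φ is true.
  n (successors {u, x, y, t, m, n}): φ is true.
For instance, at y:
  At y: (r | p) & []p is false, so ~((r | p) & []p) is true.
    At y: r | p is false, []p is false, so (r | p) & []p is false.
      At y: []p requires p at every successor {y, z, t, n}.
        p fails at y, so []p is false at y.
Satisfying worlds: {u, v, w, x, y, z, m, n}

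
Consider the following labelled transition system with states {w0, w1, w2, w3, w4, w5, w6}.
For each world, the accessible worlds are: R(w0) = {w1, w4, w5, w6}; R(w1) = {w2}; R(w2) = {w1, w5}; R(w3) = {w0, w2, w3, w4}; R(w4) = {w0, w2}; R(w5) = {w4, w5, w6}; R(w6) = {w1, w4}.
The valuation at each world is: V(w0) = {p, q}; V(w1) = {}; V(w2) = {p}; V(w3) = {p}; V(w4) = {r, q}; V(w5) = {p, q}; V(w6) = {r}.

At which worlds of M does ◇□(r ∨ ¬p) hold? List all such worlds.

w0, w5

Recall that □ψ holds at a world iff ψ holds at every accessible world, and ◇ψ holds iff ψ holds at some accessible world.
Let φ = ◇□(r ∨ ¬p). Evaluate φ at each world:
  w0 (successors {w1, w4, w5, w6}): φ is true.
  w1 (successors {w2}): φ is false.
  w2 (successors {w1, w5}): φ is false.
  w3 (successors {w0, w2, w3, w4}): φ is false.
  w4 (successors {w0, w2}): φ is false.
  w5 (successors {w4, w5, w6}): φ is true.
  w6 (successors {w1, w4}): φ is false.
For instance, at w1:
  At w1: ◇□(r ∨ ¬p) requires □(r ∨ ¬p) at some successor in {w2}.
    At w2: □(r ∨ ¬p) is false.
  So ◇□(r ∨ ¬p) is false at w1.
Satisfying worlds: {w0, w5}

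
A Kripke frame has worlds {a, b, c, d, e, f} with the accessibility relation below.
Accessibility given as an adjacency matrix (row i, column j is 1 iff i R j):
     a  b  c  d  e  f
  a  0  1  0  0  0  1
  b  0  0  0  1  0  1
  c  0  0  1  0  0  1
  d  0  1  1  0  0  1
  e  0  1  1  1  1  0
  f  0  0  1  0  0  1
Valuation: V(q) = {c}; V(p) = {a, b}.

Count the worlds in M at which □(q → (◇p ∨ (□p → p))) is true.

6

Let φ = □(q → (◇p ∨ (□p → p))). Evaluate φ at each world:
  a (successors {b, f}): φ is true.
  b (successors {d, f}): φ is true.
  c (successors {c, f}): φ is true.
  d (successors {b, c, f}): φ is true.
  e (successors {b, c, d, e}): φ is true.
  f (successors {c, f}): φ is true.
For instance, at f:
  At f: □(q → (◇p ∨ (□p → p))) requires q → (◇p ∨ (□p → p)) at every successor {c, f}.
      At c: q is true, ◇p ∨ (□p → p) is true, so q → (◇p ∨ (□p → p)) is true.
      At f: q is false, ◇p ∨ (□p → p) is true, so q → (◇p ∨ (□p → p)) is true.
  So □(q → (◇p ∨ (□p → p))) is true at f.
Satisfying worlds: {a, b, c, d, e, f}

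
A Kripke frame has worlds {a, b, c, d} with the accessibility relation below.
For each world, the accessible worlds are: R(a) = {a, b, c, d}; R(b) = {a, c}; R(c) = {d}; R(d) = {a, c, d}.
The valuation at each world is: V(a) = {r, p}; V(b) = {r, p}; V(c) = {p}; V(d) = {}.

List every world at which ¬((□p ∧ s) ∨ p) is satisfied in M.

Let φ = ¬((□p ∧ s) ∨ p). Evaluate φ at each world:
  a (successors {a, b, c, d}): φ is false.
  b (successors {a, c}): φ is false.
  c (successors {d}): φ is false.
  d (successors {a, c, d}): φ is true.
For instance, at d:
  At d: (□p ∧ s) ∨ p is false, so ¬((□p ∧ s) ∨ p) is true.
    At d: □p ∧ s is false, p is false, so (□p ∧ s) ∨ p is false.
      At d: □p is false, s is false, so □p ∧ s is false.
Satisfying worlds: {d}

d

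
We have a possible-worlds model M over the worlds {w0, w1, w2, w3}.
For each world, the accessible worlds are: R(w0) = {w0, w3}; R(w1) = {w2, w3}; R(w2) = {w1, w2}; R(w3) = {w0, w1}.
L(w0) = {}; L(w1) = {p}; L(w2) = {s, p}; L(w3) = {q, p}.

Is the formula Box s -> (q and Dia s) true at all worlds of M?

Let φ = Box s -> (q and Dia s). Evaluate φ at each world:
  w0 (successors {w0, w3}): φ is true.
  w1 (successors {w2, w3}): φ is true.
  w2 (successors {w1, w2}): φ is true.
  w3 (successors {w0, w1}): φ is true.
For instance, at w1:
  At w1: Box s is false, q and Dia s is false, so Box s -> (q and Dia s) is true.
    At w1: Box s requires s at every successor {w2, w3}.
      s fails at w3, so Box s is false at w1.
    At w1: q is false, Dia s is true, so q and Dia s is false.
      At w1: Dia s requires s at some successor in {w2, w3}.
        s holds at w2, so Dia s is true at w1.

Yes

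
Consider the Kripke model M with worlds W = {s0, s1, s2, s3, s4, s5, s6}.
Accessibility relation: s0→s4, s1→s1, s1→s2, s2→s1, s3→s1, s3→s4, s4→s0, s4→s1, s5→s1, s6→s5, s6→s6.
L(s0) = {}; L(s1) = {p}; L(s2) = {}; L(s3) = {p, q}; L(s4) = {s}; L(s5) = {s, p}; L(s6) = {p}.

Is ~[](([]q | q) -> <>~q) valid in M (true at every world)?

Let φ = ~[](([]q | q) -> <>~q). Evaluate φ at each world:
  s0 (successors {s4}): φ is false.
  s1 (successors {s1, s2}): φ is false.
  s2 (successors {s1}): φ is false.
  s3 (successors {s1, s4}): φ is false.
  s4 (successors {s0, s1}): φ is false.
  s5 (successors {s1}): φ is false.
  s6 (successors {s5, s6}): φ is false.
Detail at s0 (counterexample):
  At s0: [](([]q | q) -> <>~q) is true, so ~[](([]q | q) -> <>~q) is false.
    At s0: [](([]q | q) -> <>~q) requires ([]q | q) -> <>~q at every successor {s4}.
      At s4: ([]q | q) -> <>~q is true.
    So [](([]q | q) -> <>~q) is true at s0.

No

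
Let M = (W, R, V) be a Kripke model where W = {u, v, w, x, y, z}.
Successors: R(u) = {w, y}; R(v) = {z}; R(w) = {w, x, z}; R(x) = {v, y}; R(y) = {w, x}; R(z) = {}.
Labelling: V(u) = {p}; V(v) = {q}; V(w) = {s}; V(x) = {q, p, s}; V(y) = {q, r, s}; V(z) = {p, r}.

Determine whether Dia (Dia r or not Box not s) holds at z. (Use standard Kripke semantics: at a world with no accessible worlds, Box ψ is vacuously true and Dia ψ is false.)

At z: no accessible worlds, so Dia (Dia r or not Box not s) is false.

No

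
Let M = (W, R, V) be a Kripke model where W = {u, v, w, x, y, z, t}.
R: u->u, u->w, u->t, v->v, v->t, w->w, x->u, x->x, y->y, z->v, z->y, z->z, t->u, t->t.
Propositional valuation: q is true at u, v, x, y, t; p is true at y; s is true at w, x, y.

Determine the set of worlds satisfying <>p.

Let φ = <>p. Evaluate φ at each world:
  u (successors {u, w, t}): φ is false.
  v (successors {v, t}): φ is false.
  w (successors {w}): φ is false.
  x (successors {u, x}): φ is false.
  y (successors {y}): φ is true.
  z (successors {v, y, z}): φ is true.
  t (successors {u, t}): φ is false.
For instance, at v:
  At v: <>p requires p at some successor in {v, t}.
    At v: p is false.
    At t: p is false.
  So <>p is false at v.
Satisfying worlds: {y, z}

y, z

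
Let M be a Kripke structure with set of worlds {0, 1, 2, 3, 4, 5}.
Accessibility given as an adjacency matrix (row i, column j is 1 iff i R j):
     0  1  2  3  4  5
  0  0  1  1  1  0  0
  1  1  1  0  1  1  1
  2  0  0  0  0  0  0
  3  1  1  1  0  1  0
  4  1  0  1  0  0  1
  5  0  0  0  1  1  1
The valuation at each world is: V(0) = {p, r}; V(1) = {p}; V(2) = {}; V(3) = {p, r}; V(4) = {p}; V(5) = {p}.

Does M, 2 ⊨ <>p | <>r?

At 2: <>p is false, <>r is false, so <>p | <>r is false.
  At 2: no accessible worlds, so <>p is false.
  At 2: no accessible worlds, so <>r is false.

No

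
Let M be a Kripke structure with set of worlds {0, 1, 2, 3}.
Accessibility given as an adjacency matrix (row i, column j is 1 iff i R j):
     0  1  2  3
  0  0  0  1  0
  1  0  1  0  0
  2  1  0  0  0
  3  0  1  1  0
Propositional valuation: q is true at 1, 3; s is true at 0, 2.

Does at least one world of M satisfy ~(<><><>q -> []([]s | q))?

Let φ = ~(<><><>q -> []([]s | q)). Evaluate φ at each world:
  0 (successors {2}): φ is false.
  1 (successors {1}): φ is false.
  2 (successors {0}): φ is false.
  3 (successors {1, 2}): φ is false.
For instance, at 3:
  At 3: <><><>q -> []([]s | q) is true, so ~(<><><>q -> []([]s | q)) is false.
    At 3: <><><>q is true, []([]s | q) is true, so <><><>q -> []([]s | q) is true.
      At 3: <><><>q requires <><>q at some successor in {1, 2}.
        <><>q holds at 1, so <><><>q is true at 3.
      At 3: []([]s | q) requires []s | q at every successor {1, 2}.
        At 1: []s | q is true.
        At 2: []s | q is true.
      So []([]s | q) is true at 3.

No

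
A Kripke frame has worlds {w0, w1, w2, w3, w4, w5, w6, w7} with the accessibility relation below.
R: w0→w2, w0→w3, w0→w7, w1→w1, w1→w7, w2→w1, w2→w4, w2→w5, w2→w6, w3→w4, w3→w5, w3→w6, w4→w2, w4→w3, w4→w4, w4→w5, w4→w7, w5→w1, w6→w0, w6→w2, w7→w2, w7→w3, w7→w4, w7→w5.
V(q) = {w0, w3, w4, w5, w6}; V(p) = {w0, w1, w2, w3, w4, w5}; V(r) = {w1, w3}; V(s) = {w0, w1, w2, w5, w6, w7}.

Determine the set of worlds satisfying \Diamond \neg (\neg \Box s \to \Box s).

w0, w1, w2, w3, w4, w6, w7

Recall that \Box ψ holds at a world iff ψ holds at every accessible world, and \Diamond ψ holds iff ψ holds at some accessible world.
Let φ = \Diamond \neg (\neg \Box s \to \Box s). Evaluate φ at each world:
  w0 (successors {w2, w3, w7}): φ is true.
  w1 (successors {w1, w7}): φ is true.
  w2 (successors {w1, w4, w5, w6}): φ is true.
  w3 (successors {w4, w5, w6}): φ is true.
  w4 (successors {w2, w3, w4, w5, w7}): φ is true.
  w5 (successors {w1}): φ is false.
  w6 (successors {w0, w2}): φ is true.
  w7 (successors {w2, w3, w4, w5}): φ is true.
For instance, at w6:
  At w6: \Diamond \neg (\neg \Box s \to \Box s) requires \neg (\neg \Box s \to \Box s) at some successor in {w0, w2}.
    \neg (\neg \Box s \to \Box s) holds at w0, so \Diamond \neg (\neg \Box s \to \Box s) is true at w6.
      At w0: \neg \Box s \to \Box s is false, so \neg (\neg \Box s \to \Box s) is true.
Satisfying worlds: {w0, w1, w2, w3, w4, w6, w7}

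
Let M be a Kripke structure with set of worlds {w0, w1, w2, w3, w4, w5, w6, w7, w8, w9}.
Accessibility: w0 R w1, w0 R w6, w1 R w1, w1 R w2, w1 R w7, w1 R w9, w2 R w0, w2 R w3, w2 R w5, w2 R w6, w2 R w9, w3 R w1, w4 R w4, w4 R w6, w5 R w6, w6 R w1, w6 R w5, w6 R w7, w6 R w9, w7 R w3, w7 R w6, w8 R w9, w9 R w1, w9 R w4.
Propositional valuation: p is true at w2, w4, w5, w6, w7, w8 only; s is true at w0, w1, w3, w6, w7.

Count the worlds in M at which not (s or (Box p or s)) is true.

3

Let φ = not (s or (Box p or s)). Evaluate φ at each world:
  w0 (successors {w1, w6}): φ is false.
  w1 (successors {w1, w2, w7, w9}): φ is false.
  w2 (successors {w0, w3, w5, w6, w9}): φ is true.
  w3 (successors {w1}): φ is false.
  w4 (successors {w4, w6}): φ is false.
  w5 (successors {w6}): φ is false.
  w6 (successors {w1, w5, w7, w9}): φ is false.
  w7 (successors {w3, w6}): φ is false.
  w8 (successors {w9}): φ is true.
  w9 (successors {w1, w4}): φ is true.
For instance, at w2:
  At w2: s or (Box p or s) is false, so not (s or (Box p or s)) is true.
    At w2: s is false, Box p or s is false, so s or (Box p or s) is false.
      At w2: Box p is false, s is false, so Box p or s is false.
Satisfying worlds: {w2, w8, w9}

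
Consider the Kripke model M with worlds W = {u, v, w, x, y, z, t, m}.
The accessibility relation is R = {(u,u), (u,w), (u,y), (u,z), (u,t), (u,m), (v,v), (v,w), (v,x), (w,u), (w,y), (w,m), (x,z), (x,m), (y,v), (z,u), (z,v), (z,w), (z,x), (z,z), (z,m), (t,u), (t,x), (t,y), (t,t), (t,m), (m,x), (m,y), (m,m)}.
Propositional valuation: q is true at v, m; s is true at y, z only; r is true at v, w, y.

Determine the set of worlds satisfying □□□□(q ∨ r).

Recall that □ψ holds at a world iff ψ holds at every accessible world, and ◇ψ holds iff ψ holds at some accessible world.
Let φ = □□□□(q ∨ r). Evaluate φ at each world:
  u (successors {u, w, y, z, t, m}): φ is false.
  v (successors {v, w, x}): φ is false.
  w (successors {u, y, m}): φ is false.
  x (successors {z, m}): φ is false.
  y (successors {v}): φ is false.
  z (successors {u, v, w, x, z, m}): φ is false.
  t (successors {u, x, y, t, m}): φ is false.
  m (successors {x, y, m}): φ is false.
For instance, at z:
  At z: □□□□(q ∨ r) requires □□□(q ∨ r) at every successor {u, v, w, x, z, m}.
    □□□(q ∨ r) fails at u, so □□□□(q ∨ r) is false at z.
      At u: □□□(q ∨ r) requires □□(q ∨ r) at every successor {u, w, y, z, t, m}.
        □□(q ∨ r) fails at u, so □□□(q ∨ r) is false at u.
Satisfying worlds: none.

none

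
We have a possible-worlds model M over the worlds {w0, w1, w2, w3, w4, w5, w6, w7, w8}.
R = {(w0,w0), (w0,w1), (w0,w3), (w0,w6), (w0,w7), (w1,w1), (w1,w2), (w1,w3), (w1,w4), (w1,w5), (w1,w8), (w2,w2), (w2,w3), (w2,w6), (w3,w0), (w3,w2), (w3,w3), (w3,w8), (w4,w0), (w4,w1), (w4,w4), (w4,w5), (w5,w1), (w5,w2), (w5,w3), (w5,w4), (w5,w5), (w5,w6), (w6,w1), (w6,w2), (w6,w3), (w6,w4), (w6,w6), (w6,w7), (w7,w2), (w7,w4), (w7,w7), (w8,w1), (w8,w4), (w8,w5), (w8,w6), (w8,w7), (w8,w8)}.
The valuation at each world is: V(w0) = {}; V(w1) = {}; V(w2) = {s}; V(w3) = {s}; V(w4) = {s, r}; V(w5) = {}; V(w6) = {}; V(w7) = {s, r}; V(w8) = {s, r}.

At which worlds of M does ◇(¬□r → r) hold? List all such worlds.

Let φ = ◇(¬□r → r). Evaluate φ at each world:
  w0 (successors {w0, w1, w3, w6, w7}): φ is true.
  w1 (successors {w1, w2, w3, w4, w5, w8}): φ is true.
  w2 (successors {w2, w3, w6}): φ is false.
  w3 (successors {w0, w2, w3, w8}): φ is true.
  w4 (successors {w0, w1, w4, w5}): φ is true.
  w5 (successors {w1, w2, w3, w4, w5, w6}): φ is true.
  w6 (successors {w1, w2, w3, w4, w6, w7}): φ is true.
  w7 (successors {w2, w4, w7}): φ is true.
  w8 (successors {w1, w4, w5, w6, w7, w8}): φ is true.
For instance, at w0:
  At w0: ◇(¬□r → r) requires ¬□r → r at some successor in {w0, w1, w3, w6, w7}.
    ¬□r → r holds at w7, so ◇(¬□r → r) is true at w0.
      At w7: ¬□r is true, r is true, so ¬□r → r is true.
Satisfying worlds: {w0, w1, w3, w4, w5, w6, w7, w8}

w0, w1, w3, w4, w5, w6, w7, w8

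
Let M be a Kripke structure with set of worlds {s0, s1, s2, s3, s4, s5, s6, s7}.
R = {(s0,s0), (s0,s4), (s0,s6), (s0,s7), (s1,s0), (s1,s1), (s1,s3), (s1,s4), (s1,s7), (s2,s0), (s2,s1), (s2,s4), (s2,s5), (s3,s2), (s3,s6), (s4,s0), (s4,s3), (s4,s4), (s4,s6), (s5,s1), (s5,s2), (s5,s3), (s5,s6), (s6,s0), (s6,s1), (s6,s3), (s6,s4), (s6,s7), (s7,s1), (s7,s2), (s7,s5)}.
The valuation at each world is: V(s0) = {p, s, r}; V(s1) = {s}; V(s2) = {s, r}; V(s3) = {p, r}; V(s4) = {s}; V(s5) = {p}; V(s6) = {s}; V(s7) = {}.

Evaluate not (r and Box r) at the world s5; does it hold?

Yes

At s5: r and Box r is false, so not (r and Box r) is true.
  At s5: r is false, Box r is false, so r and Box r is false.
    At s5: Box r requires r at every successor {s1, s2, s3, s6}.
      r fails at s1, so Box r is false at s5.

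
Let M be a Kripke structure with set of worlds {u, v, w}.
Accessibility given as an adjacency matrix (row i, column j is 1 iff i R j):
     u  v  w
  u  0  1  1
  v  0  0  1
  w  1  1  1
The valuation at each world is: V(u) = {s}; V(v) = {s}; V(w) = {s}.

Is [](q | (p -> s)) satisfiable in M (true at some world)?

Let φ = [](q | (p -> s)). Evaluate φ at each world:
  u (successors {v, w}): φ is true.
  v (successors {w}): φ is true.
  w (successors {u, v, w}): φ is true.
Detail at u (witness):
  At u: [](q | (p -> s)) requires q | (p -> s) at every successor {v, w}.
    At v: q | (p -> s) is true.
    At w: q | (p -> s) is true.
  So [](q | (p -> s)) is true at u.

Yes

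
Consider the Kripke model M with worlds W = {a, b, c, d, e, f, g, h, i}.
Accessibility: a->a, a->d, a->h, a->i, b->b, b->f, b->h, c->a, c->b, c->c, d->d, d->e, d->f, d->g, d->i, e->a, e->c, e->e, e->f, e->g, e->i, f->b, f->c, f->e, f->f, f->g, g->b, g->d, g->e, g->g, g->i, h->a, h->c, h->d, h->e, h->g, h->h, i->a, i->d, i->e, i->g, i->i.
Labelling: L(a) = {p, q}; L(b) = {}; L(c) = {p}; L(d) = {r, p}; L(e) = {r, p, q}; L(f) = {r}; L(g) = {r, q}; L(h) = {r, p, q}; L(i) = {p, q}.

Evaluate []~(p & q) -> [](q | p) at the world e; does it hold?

Yes

At e: []~(p & q) is false, [](q | p) is false, so []~(p & q) -> [](q | p) is true.
  At e: []~(p & q) requires ~(p & q) at every successor {a, c, e, f, g, i}.
    ~(p & q) fails at a, so []~(p & q) is false at e.
  At e: [](q | p) requires q | p at every successor {a, c, e, f, g, i}.
    q | p fails at f, so [](q | p) is false at e.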